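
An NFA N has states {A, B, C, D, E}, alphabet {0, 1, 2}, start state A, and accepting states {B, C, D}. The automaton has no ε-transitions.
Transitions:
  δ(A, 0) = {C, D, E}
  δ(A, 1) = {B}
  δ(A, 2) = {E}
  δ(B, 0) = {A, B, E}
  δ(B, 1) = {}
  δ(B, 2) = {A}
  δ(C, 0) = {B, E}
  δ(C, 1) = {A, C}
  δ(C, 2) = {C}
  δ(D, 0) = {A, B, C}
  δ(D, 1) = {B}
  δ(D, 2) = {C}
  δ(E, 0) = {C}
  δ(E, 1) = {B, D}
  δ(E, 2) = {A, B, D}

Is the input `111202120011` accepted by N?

rejected

Start: {A}
read 1: {B}
read 1: {}
The reachable set is empty and stays empty for the remaining 10 symbols.
Reachable ∩ accepting = {} — empty.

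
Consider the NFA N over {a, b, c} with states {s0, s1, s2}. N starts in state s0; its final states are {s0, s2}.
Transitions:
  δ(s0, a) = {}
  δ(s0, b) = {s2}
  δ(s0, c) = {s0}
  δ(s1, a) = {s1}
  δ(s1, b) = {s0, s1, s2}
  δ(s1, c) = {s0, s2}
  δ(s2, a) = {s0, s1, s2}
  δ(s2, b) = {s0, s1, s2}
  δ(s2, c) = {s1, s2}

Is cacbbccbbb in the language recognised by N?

rejected

Start: {s0}
read c: {s0}
read a: {}
The reachable set is empty and stays empty for the remaining 8 symbols.
Reachable ∩ accepting = {} — empty.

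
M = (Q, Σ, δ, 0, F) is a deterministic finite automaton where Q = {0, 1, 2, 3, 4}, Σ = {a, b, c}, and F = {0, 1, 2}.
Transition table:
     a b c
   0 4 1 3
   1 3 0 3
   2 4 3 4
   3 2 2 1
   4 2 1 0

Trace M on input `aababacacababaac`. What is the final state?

0 --a--> 4
4 --a--> 2
2 --b--> 3
3 --a--> 2
2 --b--> 3
3 --a--> 2
2 --c--> 4
4 --a--> 2
2 --c--> 4
4 --a--> 2
2 --b--> 3
3 --a--> 2
2 --b--> 3
3 --a--> 2
2 --a--> 4
4 --c--> 0

0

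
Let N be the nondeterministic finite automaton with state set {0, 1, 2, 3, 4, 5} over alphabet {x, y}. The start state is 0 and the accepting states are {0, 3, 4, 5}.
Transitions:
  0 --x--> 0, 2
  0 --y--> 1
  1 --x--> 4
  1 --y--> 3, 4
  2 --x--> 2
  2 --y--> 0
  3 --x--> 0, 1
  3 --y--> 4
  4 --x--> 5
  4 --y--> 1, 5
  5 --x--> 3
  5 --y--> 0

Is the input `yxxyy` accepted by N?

rejected

Start: {0}
read y: {1}
read x: {4}
read x: {5}
read y: {0}
read y: {1}
Reachable ∩ accepting = {} — empty.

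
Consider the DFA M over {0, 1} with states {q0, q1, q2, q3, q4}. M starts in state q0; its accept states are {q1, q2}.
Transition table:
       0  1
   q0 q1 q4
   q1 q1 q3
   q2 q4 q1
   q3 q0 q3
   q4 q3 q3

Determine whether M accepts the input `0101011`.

q0 --0--> q1
q1 --1--> q3
q3 --0--> q0
q0 --1--> q4
q4 --0--> q3
q3 --1--> q3
q3 --1--> q3
End in state q3, which is not an accepting state.

rejected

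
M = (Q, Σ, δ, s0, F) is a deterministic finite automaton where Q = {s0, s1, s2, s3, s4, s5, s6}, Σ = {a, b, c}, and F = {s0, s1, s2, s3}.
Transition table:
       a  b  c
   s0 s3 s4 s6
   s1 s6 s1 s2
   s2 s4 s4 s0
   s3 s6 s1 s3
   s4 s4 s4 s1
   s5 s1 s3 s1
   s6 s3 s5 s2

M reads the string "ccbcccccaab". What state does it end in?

s4

s0 --c--> s6
s6 --c--> s2
s2 --b--> s4
s4 --c--> s1
s1 --c--> s2
s2 --c--> s0
s0 --c--> s6
s6 --c--> s2
s2 --a--> s4
s4 --a--> s4
s4 --b--> s4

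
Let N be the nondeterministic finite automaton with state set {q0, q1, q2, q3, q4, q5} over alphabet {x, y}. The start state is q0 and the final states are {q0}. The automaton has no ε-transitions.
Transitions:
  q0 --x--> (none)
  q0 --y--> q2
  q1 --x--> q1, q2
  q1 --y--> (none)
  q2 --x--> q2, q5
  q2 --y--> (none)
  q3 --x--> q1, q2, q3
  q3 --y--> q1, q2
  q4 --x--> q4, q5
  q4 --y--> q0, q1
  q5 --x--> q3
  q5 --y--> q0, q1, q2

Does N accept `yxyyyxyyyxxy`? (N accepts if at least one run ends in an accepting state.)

rejected

Start: {q0}
read y: {q2}
read x: {q2, q5}
read y: {q0, q1, q2}
read y: {q2}
read y: {}
The reachable set is empty and stays empty for the remaining 7 symbols.
Reachable ∩ accepting = {} — empty.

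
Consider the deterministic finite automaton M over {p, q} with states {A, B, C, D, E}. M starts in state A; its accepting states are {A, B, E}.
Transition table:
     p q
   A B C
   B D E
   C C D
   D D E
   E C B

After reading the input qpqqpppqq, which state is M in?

A --q--> C
C --p--> C
C --q--> D
D --q--> E
E --p--> C
C --p--> C
C --p--> C
C --q--> D
D --q--> E

E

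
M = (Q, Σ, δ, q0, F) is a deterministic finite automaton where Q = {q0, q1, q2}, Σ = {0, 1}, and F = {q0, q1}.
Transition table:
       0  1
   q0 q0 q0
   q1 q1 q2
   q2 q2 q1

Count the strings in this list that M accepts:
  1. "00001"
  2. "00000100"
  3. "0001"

"00001": accepted
"00000100": accepted
"0001": accepted

3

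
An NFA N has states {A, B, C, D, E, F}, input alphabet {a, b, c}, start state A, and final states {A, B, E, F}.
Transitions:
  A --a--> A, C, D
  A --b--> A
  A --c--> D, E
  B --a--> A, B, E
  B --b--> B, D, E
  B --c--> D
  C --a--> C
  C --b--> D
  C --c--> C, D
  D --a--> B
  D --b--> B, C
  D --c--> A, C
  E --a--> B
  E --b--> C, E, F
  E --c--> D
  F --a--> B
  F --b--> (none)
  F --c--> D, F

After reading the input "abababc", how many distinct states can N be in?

5

Start: {A}
read a: {A, C, D}
read b: {A, B, C, D}
read a: {A, B, C, D, E}
read b: {A, B, C, D, E, F}
read a: {A, B, C, D, E}
read b: {A, B, C, D, E, F}
read c: {A, C, D, E, F}
Final reachable set {A, C, D, E, F} has 5 states.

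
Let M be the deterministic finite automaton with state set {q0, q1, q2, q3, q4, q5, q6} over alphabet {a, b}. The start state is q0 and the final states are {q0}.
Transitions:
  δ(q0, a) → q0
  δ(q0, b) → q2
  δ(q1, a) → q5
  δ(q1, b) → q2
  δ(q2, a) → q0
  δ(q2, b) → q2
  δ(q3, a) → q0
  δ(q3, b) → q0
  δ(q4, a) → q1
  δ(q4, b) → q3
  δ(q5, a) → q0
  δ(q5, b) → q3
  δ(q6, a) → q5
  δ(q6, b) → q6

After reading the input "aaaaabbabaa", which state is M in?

q0

q0 --a--> q0
q0 --a--> q0
q0 --a--> q0
q0 --a--> q0
q0 --a--> q0
q0 --b--> q2
q2 --b--> q2
q2 --a--> q0
q0 --b--> q2
q2 --a--> q0
q0 --a--> q0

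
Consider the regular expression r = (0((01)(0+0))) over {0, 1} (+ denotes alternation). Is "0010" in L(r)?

Split as 0·010: 0 matches 0 and ((01)(0+0)) matches 010.

yes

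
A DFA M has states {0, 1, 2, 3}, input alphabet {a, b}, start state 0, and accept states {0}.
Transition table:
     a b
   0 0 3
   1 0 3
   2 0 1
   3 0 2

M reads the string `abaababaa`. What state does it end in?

0

0 --a--> 0
0 --b--> 3
3 --a--> 0
0 --a--> 0
0 --b--> 3
3 --a--> 0
0 --b--> 3
3 --a--> 0
0 --a--> 0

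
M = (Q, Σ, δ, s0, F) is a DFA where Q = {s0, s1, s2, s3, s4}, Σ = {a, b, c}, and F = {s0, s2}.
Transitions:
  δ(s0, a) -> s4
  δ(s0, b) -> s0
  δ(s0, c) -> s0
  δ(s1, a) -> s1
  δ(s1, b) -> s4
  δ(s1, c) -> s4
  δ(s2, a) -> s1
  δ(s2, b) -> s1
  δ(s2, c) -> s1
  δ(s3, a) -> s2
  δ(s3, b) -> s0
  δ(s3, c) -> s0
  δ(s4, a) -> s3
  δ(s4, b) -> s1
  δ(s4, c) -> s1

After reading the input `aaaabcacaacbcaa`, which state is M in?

s0 --a--> s4
s4 --a--> s3
s3 --a--> s2
s2 --a--> s1
s1 --b--> s4
s4 --c--> s1
s1 --a--> s1
s1 --c--> s4
s4 --a--> s3
s3 --a--> s2
s2 --c--> s1
s1 --b--> s4
s4 --c--> s1
s1 --a--> s1
s1 --a--> s1

s1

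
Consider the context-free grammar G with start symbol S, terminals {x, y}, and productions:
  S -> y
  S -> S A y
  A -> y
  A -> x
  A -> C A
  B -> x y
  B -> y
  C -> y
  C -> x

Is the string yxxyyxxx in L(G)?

no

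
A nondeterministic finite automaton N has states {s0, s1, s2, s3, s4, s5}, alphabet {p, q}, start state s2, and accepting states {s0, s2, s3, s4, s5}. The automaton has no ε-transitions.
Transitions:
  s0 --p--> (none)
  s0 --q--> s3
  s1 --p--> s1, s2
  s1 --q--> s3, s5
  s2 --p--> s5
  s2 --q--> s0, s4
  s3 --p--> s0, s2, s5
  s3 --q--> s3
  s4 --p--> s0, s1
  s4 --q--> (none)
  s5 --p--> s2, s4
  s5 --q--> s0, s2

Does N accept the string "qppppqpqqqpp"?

Start: {s2}
read q: {s0, s4}
read p: {s0, s1}
read p: {s1, s2}
read p: {s1, s2, s5}
read p: {s1, s2, s4, s5}
read q: {s0, s2, s3, s4, s5}
read p: {s0, s1, s2, s4, s5}
read q: {s0, s2, s3, s4, s5}
read q: {s0, s2, s3, s4}
read q: {s0, s3, s4}
read p: {s0, s1, s2, s5}
read p: {s1, s2, s4, s5}
Reachable ∩ accepting = {s2, s4, s5} — nonempty.

accepted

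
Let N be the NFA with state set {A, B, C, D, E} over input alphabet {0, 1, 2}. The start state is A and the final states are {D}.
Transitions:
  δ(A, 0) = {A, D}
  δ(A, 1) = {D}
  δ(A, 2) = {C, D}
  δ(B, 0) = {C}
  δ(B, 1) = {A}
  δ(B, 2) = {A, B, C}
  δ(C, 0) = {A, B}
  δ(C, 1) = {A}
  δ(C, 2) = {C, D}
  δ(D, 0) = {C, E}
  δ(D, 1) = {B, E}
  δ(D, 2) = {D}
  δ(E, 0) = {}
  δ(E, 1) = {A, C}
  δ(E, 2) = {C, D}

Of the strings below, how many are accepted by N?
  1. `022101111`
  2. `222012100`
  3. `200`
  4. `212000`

`022101111`: accepted
`222012100`: accepted
`200`: accepted
`212000`: accepted

4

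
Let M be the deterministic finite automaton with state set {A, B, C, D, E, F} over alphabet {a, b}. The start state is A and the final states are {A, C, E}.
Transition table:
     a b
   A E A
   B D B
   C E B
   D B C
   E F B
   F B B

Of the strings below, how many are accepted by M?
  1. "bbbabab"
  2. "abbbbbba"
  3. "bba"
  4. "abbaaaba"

3

"bbbabab": accepted
"abbbbbba": rejected
"bba": accepted
"abbaaaba": accepted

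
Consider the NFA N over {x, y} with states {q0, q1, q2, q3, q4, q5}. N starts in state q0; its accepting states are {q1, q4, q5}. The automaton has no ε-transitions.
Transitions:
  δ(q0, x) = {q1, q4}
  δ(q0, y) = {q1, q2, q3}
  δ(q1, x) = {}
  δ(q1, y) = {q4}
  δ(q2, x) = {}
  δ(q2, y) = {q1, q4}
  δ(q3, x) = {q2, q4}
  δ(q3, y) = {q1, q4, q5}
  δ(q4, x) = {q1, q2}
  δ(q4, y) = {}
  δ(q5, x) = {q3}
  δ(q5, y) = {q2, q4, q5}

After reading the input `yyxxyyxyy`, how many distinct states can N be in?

Start: {q0}
read y: {q1, q2, q3}
read y: {q1, q4, q5}
read x: {q1, q2, q3}
read x: {q2, q4}
read y: {q1, q4}
read y: {q4}
read x: {q1, q2}
read y: {q1, q4}
read y: {q4}
Final reachable set {q4} has 1 state.

1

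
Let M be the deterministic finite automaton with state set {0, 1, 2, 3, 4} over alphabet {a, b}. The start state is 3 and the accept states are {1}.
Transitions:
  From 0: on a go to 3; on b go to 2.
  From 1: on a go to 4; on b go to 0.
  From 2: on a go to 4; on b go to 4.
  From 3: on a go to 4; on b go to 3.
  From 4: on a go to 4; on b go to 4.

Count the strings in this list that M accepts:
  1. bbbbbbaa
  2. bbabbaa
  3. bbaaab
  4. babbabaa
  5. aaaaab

0

bbbbbbaa: rejected
bbabbaa: rejected
bbaaab: rejected
babbabaa: rejected
aaaaab: rejected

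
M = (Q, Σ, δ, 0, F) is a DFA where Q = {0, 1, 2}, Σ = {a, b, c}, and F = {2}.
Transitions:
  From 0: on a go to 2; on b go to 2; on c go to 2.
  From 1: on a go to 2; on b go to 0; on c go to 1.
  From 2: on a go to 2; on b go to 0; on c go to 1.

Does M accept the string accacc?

0 --a--> 2
2 --c--> 1
1 --c--> 1
1 --a--> 2
2 --c--> 1
1 --c--> 1
End in state 1, which is not an accepting state.

rejected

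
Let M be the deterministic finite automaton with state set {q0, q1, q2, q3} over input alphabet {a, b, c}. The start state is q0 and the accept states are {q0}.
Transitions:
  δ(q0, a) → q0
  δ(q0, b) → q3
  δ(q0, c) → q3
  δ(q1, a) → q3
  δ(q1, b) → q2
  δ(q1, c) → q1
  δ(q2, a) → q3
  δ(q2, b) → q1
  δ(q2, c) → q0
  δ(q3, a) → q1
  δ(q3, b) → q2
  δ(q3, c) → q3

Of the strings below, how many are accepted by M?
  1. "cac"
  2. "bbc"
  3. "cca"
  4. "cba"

1

"cac": rejected
"bbc": accepted
"cca": rejected
"cba": rejected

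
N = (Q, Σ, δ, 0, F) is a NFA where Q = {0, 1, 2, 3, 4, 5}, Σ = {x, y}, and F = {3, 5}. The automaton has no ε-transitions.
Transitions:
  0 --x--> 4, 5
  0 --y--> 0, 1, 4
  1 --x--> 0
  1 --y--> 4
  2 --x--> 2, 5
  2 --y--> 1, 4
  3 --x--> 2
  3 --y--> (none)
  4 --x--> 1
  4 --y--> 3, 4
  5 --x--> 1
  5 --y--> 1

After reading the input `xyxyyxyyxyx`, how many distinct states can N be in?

5

Start: {0}
read x: {4, 5}
read y: {1, 3, 4}
read x: {0, 1, 2}
read y: {0, 1, 4}
read y: {0, 1, 3, 4}
read x: {0, 1, 2, 4, 5}
read y: {0, 1, 3, 4}
read y: {0, 1, 3, 4}
read x: {0, 1, 2, 4, 5}
read y: {0, 1, 3, 4}
read x: {0, 1, 2, 4, 5}
Final reachable set {0, 1, 2, 4, 5} has 5 states.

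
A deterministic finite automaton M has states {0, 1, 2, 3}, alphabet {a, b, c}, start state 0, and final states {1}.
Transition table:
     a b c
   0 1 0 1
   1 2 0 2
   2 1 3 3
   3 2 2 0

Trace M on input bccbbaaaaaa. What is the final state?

2

0 --b--> 0
0 --c--> 1
1 --c--> 2
2 --b--> 3
3 --b--> 2
2 --a--> 1
1 --a--> 2
2 --a--> 1
1 --a--> 2
2 --a--> 1
1 --a--> 2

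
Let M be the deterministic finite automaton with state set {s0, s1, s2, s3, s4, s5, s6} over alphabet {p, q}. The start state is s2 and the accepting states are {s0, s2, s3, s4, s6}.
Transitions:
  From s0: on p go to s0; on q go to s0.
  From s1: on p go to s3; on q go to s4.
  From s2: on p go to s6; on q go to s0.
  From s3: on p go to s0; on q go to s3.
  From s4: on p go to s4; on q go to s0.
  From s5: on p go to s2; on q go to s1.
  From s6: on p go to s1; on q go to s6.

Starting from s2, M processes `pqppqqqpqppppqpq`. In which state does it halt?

s0

s2 --p--> s6
s6 --q--> s6
s6 --p--> s1
s1 --p--> s3
s3 --q--> s3
s3 --q--> s3
s3 --q--> s3
s3 --p--> s0
s0 --q--> s0
s0 --p--> s0
s0 --p--> s0
s0 --p--> s0
s0 --p--> s0
s0 --q--> s0
s0 --p--> s0
s0 --q--> s0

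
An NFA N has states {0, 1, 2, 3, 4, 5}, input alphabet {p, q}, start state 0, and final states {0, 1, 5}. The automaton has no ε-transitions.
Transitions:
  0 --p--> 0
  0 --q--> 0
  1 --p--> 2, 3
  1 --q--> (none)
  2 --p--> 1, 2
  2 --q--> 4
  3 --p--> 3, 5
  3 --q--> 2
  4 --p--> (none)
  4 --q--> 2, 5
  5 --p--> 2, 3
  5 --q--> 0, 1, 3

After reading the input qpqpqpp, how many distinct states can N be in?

Start: {0}
read q: {0}
read p: {0}
read q: {0}
read p: {0}
read q: {0}
read p: {0}
read p: {0}
Final reachable set {0} has 1 state.

1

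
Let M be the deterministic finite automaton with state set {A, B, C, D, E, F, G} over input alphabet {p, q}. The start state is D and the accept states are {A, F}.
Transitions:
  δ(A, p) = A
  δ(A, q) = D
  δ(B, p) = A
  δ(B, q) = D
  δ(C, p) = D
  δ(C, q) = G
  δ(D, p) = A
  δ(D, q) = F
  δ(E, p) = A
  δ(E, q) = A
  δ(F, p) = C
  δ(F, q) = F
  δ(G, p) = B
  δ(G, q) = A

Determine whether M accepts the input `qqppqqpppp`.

accepted

D --q--> F
F --q--> F
F --p--> C
C --p--> D
D --q--> F
F --q--> F
F --p--> C
C --p--> D
D --p--> A
A --p--> A
End in state A, which is an accepting state.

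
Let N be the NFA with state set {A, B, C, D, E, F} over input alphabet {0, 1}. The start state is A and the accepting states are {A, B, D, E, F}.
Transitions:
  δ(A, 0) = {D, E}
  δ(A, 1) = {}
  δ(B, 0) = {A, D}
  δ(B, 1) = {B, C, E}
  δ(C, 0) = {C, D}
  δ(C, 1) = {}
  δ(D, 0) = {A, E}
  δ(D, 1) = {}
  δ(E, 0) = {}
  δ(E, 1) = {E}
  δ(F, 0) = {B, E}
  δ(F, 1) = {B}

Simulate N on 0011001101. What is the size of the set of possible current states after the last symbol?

Start: {A}
read 0: {D, E}
read 0: {A, E}
read 1: {E}
read 1: {E}
read 0: {}
The reachable set is empty and stays empty for the remaining 5 symbols.
Final reachable set {} has 0 states.

0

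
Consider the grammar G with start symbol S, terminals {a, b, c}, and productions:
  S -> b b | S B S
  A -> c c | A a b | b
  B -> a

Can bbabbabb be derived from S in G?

yes

S ⇒ SBS ⇒ SBSBS ⇒ bbBSBS ⇒ bbaSBS ⇒ bbabbBS ⇒ bbabbaS ⇒ bbabbabb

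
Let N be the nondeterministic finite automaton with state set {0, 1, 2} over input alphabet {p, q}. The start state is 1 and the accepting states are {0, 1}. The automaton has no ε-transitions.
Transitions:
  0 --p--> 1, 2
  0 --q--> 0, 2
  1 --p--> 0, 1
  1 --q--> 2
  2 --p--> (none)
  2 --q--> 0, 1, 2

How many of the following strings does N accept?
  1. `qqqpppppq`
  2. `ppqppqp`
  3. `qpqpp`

2

`qqqpppppq`: accepted
`ppqppqp`: accepted
`qpqpp`: rejected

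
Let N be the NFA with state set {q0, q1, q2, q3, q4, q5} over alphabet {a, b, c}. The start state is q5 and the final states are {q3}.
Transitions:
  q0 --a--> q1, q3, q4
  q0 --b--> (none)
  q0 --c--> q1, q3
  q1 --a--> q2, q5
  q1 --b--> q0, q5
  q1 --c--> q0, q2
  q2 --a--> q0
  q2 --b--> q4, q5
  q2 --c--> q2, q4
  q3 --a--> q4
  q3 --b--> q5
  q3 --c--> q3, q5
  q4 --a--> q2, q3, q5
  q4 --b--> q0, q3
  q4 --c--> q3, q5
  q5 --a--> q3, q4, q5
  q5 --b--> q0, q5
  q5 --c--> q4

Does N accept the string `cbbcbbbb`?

Start: {q5}
read c: {q4}
read b: {q0, q3}
read b: {q5}
read c: {q4}
read b: {q0, q3}
read b: {q5}
read b: {q0, q5}
read b: {q0, q5}
Reachable ∩ accepting = {} — empty.

rejected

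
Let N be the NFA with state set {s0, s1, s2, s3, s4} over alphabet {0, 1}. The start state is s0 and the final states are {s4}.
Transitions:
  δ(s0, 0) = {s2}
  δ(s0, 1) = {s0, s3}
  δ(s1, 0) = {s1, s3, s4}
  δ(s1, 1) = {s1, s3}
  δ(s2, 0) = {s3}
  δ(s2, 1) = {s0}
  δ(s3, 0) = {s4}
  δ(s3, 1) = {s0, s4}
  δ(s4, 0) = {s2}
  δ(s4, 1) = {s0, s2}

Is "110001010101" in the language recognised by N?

Start: {s0}
read 1: {s0, s3}
read 1: {s0, s3, s4}
read 0: {s2, s4}
read 0: {s2, s3}
read 0: {s3, s4}
read 1: {s0, s2, s4}
read 0: {s2, s3}
read 1: {s0, s4}
read 0: {s2}
read 1: {s0}
read 0: {s2}
read 1: {s0}
Reachable ∩ accepting = {} — empty.

rejected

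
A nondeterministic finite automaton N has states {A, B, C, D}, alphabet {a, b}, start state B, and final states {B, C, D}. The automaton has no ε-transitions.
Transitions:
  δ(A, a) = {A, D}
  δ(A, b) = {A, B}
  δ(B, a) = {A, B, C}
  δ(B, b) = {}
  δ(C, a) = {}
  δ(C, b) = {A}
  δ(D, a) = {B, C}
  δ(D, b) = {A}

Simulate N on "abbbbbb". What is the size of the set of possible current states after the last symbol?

Start: {B}
read a: {A, B, C}
read b: {A, B}
read b: {A, B}
read b: {A, B}
read b: {A, B}
read b: {A, B}
read b: {A, B}
Final reachable set {A, B} has 2 states.

2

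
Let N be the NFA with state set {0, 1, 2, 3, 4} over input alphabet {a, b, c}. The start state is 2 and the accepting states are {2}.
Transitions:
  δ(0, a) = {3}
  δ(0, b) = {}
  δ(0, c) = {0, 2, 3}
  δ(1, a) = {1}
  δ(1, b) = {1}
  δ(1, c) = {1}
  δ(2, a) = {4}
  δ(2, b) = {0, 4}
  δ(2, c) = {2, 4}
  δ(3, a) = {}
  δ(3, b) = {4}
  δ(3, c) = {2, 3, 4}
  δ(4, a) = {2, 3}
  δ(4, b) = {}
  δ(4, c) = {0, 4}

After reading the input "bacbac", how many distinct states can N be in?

Start: {2}
read b: {0, 4}
read a: {2, 3}
read c: {2, 3, 4}
read b: {0, 4}
read a: {2, 3}
read c: {2, 3, 4}
Final reachable set {2, 3, 4} has 3 states.

3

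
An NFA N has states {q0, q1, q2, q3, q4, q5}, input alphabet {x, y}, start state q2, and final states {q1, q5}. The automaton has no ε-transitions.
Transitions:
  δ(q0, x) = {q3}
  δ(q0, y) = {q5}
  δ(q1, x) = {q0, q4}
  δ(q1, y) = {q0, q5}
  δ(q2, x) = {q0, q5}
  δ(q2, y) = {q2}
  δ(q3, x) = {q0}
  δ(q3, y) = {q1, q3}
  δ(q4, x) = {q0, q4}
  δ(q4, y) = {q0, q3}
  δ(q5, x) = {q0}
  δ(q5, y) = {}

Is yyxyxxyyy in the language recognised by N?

accepted

Start: {q2}
read y: {q2}
read y: {q2}
read x: {q0, q5}
read y: {q5}
read x: {q0}
read x: {q3}
read y: {q1, q3}
read y: {q0, q1, q3, q5}
read y: {q0, q1, q3, q5}
Reachable ∩ accepting = {q1, q5} — nonempty.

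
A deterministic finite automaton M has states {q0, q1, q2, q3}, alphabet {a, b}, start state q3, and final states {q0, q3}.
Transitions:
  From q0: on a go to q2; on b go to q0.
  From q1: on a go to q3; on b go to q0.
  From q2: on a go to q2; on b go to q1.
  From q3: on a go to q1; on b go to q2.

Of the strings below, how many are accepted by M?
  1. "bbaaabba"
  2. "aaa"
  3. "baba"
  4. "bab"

"bbaaabba": accepted
"aaa": rejected
"baba": accepted
"bab": rejected

2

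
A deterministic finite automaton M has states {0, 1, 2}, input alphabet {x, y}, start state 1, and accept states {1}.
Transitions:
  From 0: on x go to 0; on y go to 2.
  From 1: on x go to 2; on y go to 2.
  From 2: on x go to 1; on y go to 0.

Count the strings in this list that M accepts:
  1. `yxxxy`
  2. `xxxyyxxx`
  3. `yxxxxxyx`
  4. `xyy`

2

`yxxxy`: rejected
`xxxyyxxx`: accepted
`yxxxxxyx`: accepted
`xyy`: rejected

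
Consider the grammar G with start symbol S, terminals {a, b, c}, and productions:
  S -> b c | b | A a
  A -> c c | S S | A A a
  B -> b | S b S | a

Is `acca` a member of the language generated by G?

no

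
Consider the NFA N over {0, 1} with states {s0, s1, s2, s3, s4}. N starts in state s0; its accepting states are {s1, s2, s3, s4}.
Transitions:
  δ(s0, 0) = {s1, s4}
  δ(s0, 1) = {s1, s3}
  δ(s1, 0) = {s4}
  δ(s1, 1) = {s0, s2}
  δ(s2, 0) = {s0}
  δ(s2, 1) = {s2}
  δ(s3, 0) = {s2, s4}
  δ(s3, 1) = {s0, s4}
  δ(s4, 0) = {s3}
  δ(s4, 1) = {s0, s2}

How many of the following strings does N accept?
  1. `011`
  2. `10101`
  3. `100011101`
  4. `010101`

4

`011`: accepted
`10101`: accepted
`100011101`: accepted
`010101`: accepted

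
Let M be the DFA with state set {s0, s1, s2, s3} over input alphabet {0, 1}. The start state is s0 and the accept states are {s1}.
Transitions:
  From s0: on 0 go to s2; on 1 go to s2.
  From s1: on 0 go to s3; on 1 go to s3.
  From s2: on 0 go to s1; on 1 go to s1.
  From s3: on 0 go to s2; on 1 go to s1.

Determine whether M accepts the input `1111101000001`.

s0 --1--> s2
s2 --1--> s1
s1 --1--> s3
s3 --1--> s1
s1 --1--> s3
s3 --0--> s2
s2 --1--> s1
s1 --0--> s3
s3 --0--> s2
s2 --0--> s1
s1 --0--> s3
s3 --0--> s2
s2 --1--> s1
End in state s1, which is an accepting state.

accepted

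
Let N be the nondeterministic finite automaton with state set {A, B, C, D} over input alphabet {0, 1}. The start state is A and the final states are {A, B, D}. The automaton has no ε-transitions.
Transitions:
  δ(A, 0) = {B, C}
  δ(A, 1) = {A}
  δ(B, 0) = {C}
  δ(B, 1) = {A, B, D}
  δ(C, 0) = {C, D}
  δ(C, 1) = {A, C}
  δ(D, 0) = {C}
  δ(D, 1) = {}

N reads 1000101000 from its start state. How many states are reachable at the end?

Start: {A}
read 1: {A}
read 0: {B, C}
read 0: {C, D}
read 0: {C, D}
read 1: {A, C}
read 0: {B, C, D}
read 1: {A, B, C, D}
read 0: {B, C, D}
read 0: {C, D}
read 0: {C, D}
Final reachable set {C, D} has 2 states.

2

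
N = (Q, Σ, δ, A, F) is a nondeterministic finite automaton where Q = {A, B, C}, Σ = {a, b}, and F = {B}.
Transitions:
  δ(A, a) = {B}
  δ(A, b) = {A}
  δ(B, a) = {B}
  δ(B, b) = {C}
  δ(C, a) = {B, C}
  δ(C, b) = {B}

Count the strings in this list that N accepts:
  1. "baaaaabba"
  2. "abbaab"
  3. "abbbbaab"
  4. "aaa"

"baaaaabba": accepted
"abbaab": rejected
"abbbbaab": rejected
"aaa": accepted

2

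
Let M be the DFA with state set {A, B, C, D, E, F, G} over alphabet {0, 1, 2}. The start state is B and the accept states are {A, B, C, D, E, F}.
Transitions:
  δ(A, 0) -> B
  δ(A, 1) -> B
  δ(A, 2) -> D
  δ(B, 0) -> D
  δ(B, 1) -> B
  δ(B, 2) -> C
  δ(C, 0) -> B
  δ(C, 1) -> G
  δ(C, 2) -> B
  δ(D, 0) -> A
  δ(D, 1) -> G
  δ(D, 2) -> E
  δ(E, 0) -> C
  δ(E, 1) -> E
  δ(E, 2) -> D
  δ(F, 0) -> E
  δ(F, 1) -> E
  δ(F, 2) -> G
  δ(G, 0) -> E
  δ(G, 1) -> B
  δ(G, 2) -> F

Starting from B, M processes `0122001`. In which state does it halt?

G

B --0--> D
D --1--> G
G --2--> F
F --2--> G
G --0--> E
E --0--> C
C --1--> G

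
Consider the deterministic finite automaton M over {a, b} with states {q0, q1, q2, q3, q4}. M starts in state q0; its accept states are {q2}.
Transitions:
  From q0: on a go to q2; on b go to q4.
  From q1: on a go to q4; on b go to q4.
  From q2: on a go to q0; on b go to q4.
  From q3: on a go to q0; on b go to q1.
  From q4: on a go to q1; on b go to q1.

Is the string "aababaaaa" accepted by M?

rejected

q0 --a--> q2
q2 --a--> q0
q0 --b--> q4
q4 --a--> q1
q1 --b--> q4
q4 --a--> q1
q1 --a--> q4
q4 --a--> q1
q1 --a--> q4
End in state q4, which is not an accepting state.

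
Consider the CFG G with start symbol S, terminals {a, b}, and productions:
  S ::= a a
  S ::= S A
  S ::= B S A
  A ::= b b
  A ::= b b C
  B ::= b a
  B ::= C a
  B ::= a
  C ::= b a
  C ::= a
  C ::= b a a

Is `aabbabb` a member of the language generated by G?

yes

S ⇒ SA ⇒ SAA ⇒ aaAA ⇒ aabbCA ⇒ aabbaA ⇒ aabbabb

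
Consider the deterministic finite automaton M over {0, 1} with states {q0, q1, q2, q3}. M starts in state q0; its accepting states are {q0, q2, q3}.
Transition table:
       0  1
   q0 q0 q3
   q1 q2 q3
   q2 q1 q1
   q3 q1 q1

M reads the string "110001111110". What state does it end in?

q1

q0 --1--> q3
q3 --1--> q1
q1 --0--> q2
q2 --0--> q1
q1 --0--> q2
q2 --1--> q1
q1 --1--> q3
q3 --1--> q1
q1 --1--> q3
q3 --1--> q1
q1 --1--> q3
q3 --0--> q1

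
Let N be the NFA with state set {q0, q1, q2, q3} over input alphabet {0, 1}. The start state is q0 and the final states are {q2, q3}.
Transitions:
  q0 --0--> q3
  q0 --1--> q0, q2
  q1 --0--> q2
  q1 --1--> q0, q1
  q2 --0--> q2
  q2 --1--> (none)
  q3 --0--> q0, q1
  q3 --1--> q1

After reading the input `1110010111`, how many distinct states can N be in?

3

Start: {q0}
read 1: {q0, q2}
read 1: {q0, q2}
read 1: {q0, q2}
read 0: {q2, q3}
read 0: {q0, q1, q2}
read 1: {q0, q1, q2}
read 0: {q2, q3}
read 1: {q1}
read 1: {q0, q1}
read 1: {q0, q1, q2}
Final reachable set {q0, q1, q2} has 3 states.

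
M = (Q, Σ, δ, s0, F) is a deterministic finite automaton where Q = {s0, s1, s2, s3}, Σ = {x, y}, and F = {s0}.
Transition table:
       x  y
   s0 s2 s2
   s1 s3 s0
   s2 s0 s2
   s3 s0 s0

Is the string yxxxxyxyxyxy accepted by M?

rejected

s0 --y--> s2
s2 --x--> s0
s0 --x--> s2
s2 --x--> s0
s0 --x--> s2
s2 --y--> s2
s2 --x--> s0
s0 --y--> s2
s2 --x--> s0
s0 --y--> s2
s2 --x--> s0
s0 --y--> s2
End in state s2, which is not an accepting state.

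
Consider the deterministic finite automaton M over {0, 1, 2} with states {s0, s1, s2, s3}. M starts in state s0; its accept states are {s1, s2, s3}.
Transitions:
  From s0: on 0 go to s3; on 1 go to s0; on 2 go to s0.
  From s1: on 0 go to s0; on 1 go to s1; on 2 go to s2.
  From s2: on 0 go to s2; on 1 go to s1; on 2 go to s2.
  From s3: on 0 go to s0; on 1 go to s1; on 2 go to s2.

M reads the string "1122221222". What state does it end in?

s0

s0 --1--> s0
s0 --1--> s0
s0 --2--> s0
s0 --2--> s0
s0 --2--> s0
s0 --2--> s0
s0 --1--> s0
s0 --2--> s0
s0 --2--> s0
s0 --2--> s0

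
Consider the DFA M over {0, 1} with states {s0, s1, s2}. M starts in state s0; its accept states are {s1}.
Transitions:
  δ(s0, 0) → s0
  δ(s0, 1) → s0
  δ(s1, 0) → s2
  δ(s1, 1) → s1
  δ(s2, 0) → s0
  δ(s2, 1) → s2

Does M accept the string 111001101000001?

rejected

s0 --1--> s0
s0 --1--> s0
s0 --1--> s0
s0 --0--> s0
s0 --0--> s0
s0 --1--> s0
s0 --1--> s0
s0 --0--> s0
s0 --1--> s0
s0 --0--> s0
s0 --0--> s0
s0 --0--> s0
s0 --0--> s0
s0 --0--> s0
s0 --1--> s0
End in state s0, which is not an accepting state.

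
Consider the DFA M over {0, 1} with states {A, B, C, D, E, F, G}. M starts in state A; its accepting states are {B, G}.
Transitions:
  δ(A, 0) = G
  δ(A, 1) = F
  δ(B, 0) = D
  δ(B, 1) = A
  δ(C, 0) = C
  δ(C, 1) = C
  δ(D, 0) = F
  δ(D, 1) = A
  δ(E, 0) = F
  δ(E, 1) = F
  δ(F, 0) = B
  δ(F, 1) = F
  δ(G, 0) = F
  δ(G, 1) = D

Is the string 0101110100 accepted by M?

rejected

A --0--> G
G --1--> D
D --0--> F
F --1--> F
F --1--> F
F --1--> F
F --0--> B
B --1--> A
A --0--> G
G --0--> F
End in state F, which is not an accepting state.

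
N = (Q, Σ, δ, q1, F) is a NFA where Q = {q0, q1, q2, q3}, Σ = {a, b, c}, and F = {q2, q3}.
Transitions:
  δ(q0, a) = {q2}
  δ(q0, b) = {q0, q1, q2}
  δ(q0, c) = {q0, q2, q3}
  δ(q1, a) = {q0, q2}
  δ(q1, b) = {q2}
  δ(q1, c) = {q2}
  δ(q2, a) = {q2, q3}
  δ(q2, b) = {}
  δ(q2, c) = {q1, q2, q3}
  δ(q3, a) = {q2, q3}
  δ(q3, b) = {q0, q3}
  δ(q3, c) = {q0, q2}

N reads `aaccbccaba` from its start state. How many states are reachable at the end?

Start: {q1}
read a: {q0, q2}
read a: {q2, q3}
read c: {q0, q1, q2, q3}
read c: {q0, q1, q2, q3}
read b: {q0, q1, q2, q3}
read c: {q0, q1, q2, q3}
read c: {q0, q1, q2, q3}
read a: {q0, q2, q3}
read b: {q0, q1, q2, q3}
read a: {q0, q2, q3}
Final reachable set {q0, q2, q3} has 3 states.

3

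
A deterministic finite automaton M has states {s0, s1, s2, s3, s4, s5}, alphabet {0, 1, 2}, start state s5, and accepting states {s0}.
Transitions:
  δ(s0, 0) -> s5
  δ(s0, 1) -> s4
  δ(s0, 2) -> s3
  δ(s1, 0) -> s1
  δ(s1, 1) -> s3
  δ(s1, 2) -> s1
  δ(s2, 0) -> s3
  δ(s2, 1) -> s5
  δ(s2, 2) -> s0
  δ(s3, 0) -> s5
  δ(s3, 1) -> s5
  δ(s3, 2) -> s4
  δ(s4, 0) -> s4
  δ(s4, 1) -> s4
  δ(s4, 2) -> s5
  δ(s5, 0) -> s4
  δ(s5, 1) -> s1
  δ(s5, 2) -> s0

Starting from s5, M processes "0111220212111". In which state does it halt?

s5

s5 --0--> s4
s4 --1--> s4
s4 --1--> s4
s4 --1--> s4
s4 --2--> s5
s5 --2--> s0
s0 --0--> s5
s5 --2--> s0
s0 --1--> s4
s4 --2--> s5
s5 --1--> s1
s1 --1--> s3
s3 --1--> s5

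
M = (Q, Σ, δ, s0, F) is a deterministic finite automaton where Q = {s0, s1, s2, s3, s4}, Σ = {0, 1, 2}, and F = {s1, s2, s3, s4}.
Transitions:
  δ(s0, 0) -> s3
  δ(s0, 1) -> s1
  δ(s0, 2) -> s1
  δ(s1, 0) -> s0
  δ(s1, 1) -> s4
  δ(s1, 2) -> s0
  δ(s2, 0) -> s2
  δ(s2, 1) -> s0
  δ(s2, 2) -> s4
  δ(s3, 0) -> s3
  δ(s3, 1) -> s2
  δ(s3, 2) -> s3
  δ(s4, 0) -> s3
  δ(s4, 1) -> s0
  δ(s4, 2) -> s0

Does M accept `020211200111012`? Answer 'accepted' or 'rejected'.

s0 --0--> s3
s3 --2--> s3
s3 --0--> s3
s3 --2--> s3
s3 --1--> s2
s2 --1--> s0
s0 --2--> s1
s1 --0--> s0
s0 --0--> s3
s3 --1--> s2
s2 --1--> s0
s0 --1--> s1
s1 --0--> s0
s0 --1--> s1
s1 --2--> s0
End in state s0, which is not an accepting state.

rejected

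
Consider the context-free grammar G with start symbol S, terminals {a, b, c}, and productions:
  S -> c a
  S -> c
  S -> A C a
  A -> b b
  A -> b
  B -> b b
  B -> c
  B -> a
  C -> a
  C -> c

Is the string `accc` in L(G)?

no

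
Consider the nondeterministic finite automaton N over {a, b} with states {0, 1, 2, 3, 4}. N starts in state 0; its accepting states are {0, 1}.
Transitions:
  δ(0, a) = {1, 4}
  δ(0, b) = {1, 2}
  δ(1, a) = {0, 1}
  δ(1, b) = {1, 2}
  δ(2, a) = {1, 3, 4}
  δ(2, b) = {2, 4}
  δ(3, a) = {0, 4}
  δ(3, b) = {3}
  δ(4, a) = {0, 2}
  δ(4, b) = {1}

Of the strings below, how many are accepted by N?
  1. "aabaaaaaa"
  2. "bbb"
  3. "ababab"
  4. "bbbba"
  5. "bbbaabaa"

"aabaaaaaa": accepted
"bbb": accepted
"ababab": accepted
"bbbba": accepted
"bbbaabaa": accepted

5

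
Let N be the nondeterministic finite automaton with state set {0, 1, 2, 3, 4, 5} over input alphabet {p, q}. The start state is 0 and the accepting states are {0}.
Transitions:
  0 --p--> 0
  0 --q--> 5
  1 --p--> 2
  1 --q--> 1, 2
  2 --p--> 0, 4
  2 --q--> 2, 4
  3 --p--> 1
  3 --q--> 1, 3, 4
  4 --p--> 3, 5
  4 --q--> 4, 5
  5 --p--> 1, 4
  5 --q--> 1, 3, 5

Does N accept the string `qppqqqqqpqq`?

Start: {0}
read q: {5}
read p: {1, 4}
read p: {2, 3, 5}
read q: {1, 2, 3, 4, 5}
read q: {1, 2, 3, 4, 5}
read q: {1, 2, 3, 4, 5}
read q: {1, 2, 3, 4, 5}
read q: {1, 2, 3, 4, 5}
read p: {0, 1, 2, 3, 4, 5}
read q: {1, 2, 3, 4, 5}
read q: {1, 2, 3, 4, 5}
Reachable ∩ accepting = {} — empty.

rejected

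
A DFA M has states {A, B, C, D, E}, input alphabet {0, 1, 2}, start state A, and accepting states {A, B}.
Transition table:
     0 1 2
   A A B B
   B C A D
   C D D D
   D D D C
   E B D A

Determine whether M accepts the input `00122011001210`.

rejected

A --0--> A
A --0--> A
A --1--> B
B --2--> D
D --2--> C
C --0--> D
D --1--> D
D --1--> D
D --0--> D
D --0--> D
D --1--> D
D --2--> C
C --1--> D
D --0--> D
End in state D, which is not an accepting state.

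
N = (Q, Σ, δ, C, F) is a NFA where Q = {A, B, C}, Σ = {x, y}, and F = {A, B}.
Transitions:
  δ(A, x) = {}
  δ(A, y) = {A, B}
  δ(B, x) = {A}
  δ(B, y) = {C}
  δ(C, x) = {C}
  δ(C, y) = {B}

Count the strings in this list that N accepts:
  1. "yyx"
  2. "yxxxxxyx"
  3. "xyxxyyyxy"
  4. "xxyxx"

0

"yyx": rejected
"yxxxxxyx": rejected
"xyxxyyyxy": rejected
"xxyxx": rejected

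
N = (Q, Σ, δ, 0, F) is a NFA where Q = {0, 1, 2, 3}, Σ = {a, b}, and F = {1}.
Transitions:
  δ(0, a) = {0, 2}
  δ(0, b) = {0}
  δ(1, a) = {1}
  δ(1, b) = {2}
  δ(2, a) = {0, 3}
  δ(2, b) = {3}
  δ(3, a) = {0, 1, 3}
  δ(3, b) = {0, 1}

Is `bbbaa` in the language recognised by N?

rejected

Start: {0}
read b: {0}
read b: {0}
read b: {0}
read a: {0, 2}
read a: {0, 2, 3}
Reachable ∩ accepting = {} — empty.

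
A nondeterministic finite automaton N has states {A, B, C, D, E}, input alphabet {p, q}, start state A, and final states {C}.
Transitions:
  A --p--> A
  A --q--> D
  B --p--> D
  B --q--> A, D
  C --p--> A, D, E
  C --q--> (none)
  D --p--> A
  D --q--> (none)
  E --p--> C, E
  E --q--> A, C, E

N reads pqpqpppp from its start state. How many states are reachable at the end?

1

Start: {A}
read p: {A}
read q: {D}
read p: {A}
read q: {D}
read p: {A}
read p: {A}
read p: {A}
read p: {A}
Final reachable set {A} has 1 state.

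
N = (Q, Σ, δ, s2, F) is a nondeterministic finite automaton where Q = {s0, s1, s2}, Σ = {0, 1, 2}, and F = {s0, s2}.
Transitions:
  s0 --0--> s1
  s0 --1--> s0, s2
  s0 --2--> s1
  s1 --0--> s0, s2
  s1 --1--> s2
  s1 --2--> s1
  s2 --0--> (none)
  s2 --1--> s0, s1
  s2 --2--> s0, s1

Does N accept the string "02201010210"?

Start: {s2}
read 0: {}
The reachable set is empty and stays empty for the remaining 10 symbols.
Reachable ∩ accepting = {} — empty.

rejected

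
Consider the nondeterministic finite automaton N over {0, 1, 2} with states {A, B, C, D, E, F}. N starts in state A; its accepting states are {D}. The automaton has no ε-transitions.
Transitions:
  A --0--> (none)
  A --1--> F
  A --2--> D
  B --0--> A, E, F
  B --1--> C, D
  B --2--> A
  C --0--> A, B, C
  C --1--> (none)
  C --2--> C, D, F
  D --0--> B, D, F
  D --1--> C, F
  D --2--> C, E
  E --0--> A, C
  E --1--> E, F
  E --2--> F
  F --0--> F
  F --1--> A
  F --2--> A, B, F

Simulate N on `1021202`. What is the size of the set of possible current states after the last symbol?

6

Start: {A}
read 1: {F}
read 0: {F}
read 2: {A, B, F}
read 1: {A, C, D, F}
read 2: {A, B, C, D, E, F}
read 0: {A, B, C, D, E, F}
read 2: {A, B, C, D, E, F}
Final reachable set {A, B, C, D, E, F} has 6 states.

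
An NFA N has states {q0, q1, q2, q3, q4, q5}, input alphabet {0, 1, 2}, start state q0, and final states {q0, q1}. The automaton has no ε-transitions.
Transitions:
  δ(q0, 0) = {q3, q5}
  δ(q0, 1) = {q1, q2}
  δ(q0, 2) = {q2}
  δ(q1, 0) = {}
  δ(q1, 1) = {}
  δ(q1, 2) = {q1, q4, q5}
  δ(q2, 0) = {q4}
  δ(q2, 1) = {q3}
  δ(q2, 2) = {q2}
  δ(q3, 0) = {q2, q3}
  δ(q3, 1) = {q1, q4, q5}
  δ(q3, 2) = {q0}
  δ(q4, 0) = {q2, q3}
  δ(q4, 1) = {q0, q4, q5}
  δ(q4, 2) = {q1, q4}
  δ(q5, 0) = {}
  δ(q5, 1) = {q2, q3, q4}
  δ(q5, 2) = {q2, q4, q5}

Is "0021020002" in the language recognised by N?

accepted

Start: {q0}
read 0: {q3, q5}
read 0: {q2, q3}
read 2: {q0, q2}
read 1: {q1, q2, q3}
read 0: {q2, q3, q4}
read 2: {q0, q1, q2, q4}
read 0: {q2, q3, q4, q5}
read 0: {q2, q3, q4}
read 0: {q2, q3, q4}
read 2: {q0, q1, q2, q4}
Reachable ∩ accepting = {q0, q1} — nonempty.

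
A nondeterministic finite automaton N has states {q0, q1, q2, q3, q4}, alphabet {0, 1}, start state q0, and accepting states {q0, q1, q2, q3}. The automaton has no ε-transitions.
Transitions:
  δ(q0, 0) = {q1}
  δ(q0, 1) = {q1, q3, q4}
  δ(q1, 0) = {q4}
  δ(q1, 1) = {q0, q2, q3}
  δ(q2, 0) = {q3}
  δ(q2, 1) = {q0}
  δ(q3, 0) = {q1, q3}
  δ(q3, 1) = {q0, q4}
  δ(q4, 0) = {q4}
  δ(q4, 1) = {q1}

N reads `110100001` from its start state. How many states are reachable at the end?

5

Start: {q0}
read 1: {q1, q3, q4}
read 1: {q0, q1, q2, q3, q4}
read 0: {q1, q3, q4}
read 1: {q0, q1, q2, q3, q4}
read 0: {q1, q3, q4}
read 0: {q1, q3, q4}
read 0: {q1, q3, q4}
read 0: {q1, q3, q4}
read 1: {q0, q1, q2, q3, q4}
Final reachable set {q0, q1, q2, q3, q4} has 5 states.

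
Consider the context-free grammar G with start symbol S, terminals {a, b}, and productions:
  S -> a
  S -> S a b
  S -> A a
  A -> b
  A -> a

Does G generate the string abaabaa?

no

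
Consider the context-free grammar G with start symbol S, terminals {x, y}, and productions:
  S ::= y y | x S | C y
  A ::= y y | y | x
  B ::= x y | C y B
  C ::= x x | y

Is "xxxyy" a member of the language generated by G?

yes

S ⇒ xS ⇒ xxS ⇒ xxxS ⇒ xxxyy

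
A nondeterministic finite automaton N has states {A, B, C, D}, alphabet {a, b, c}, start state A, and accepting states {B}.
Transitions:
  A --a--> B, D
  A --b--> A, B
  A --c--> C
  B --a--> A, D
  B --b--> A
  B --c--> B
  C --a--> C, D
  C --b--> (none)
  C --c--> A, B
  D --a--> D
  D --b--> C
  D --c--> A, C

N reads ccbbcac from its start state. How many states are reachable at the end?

Start: {A}
read c: {C}
read c: {A, B}
read b: {A, B}
read b: {A, B}
read c: {B, C}
read a: {A, C, D}
read c: {A, B, C}
Final reachable set {A, B, C} has 3 states.

3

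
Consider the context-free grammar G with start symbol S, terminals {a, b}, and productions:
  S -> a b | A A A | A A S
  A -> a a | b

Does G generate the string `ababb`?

no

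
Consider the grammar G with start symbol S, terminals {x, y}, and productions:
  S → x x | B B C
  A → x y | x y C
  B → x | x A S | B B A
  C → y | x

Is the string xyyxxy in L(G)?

no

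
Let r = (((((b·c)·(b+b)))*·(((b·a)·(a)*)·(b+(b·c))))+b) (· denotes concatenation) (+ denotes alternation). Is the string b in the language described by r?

yes

The right alternative b matches b.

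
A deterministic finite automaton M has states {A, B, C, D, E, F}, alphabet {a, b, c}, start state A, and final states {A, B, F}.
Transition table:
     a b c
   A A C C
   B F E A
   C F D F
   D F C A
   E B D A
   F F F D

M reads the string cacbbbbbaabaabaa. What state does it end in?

F

A --c--> C
C --a--> F
F --c--> D
D --b--> C
C --b--> D
D --b--> C
C --b--> D
D --b--> C
C --a--> F
F --a--> F
F --b--> F
F --a--> F
F --a--> F
F --b--> F
F --a--> F
F --a--> F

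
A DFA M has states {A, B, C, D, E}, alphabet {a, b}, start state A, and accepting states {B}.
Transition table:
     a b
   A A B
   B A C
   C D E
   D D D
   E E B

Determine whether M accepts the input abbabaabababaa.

A --a--> A
A --b--> B
B --b--> C
C --a--> D
D --b--> D
D --a--> D
D --a--> D
D --b--> D
D --a--> D
D --b--> D
D --a--> D
D --b--> D
D --a--> D
D --a--> D
End in state D, which is not an accepting state.

rejected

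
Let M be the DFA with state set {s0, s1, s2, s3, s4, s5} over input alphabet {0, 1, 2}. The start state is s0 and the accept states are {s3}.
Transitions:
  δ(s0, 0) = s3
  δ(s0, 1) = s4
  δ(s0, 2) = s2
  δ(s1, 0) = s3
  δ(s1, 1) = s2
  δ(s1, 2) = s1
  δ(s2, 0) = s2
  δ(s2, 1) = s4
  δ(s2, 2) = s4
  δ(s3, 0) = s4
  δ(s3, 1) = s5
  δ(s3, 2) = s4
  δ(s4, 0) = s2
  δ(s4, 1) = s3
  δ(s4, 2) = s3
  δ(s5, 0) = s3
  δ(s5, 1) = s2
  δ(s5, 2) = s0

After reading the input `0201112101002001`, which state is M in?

s0 --0--> s3
s3 --2--> s4
s4 --0--> s2
s2 --1--> s4
s4 --1--> s3
s3 --1--> s5
s5 --2--> s0
s0 --1--> s4
s4 --0--> s2
s2 --1--> s4
s4 --0--> s2
s2 --0--> s2
s2 --2--> s4
s4 --0--> s2
s2 --0--> s2
s2 --1--> s4

s4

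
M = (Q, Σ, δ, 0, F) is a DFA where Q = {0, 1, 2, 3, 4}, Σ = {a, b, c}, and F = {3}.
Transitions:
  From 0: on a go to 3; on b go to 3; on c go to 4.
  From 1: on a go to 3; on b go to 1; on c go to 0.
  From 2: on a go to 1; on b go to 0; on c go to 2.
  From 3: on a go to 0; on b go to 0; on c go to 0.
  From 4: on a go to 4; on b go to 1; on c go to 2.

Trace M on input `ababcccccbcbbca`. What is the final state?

0 --a--> 3
3 --b--> 0
0 --a--> 3
3 --b--> 0
0 --c--> 4
4 --c--> 2
2 --c--> 2
2 --c--> 2
2 --c--> 2
2 --b--> 0
0 --c--> 4
4 --b--> 1
1 --b--> 1
1 --c--> 0
0 --a--> 3

3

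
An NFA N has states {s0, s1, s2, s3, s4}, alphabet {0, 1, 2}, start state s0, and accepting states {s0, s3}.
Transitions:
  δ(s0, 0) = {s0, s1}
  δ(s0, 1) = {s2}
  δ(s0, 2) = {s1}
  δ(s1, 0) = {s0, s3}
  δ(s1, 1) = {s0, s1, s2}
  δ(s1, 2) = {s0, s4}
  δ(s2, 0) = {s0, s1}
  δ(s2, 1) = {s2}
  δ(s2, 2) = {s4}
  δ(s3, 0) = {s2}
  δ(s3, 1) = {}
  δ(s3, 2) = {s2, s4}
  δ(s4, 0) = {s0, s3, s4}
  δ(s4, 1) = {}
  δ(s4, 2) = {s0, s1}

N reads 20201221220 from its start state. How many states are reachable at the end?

4

Start: {s0}
read 2: {s1}
read 0: {s0, s3}
read 2: {s1, s2, s4}
read 0: {s0, s1, s3, s4}
read 1: {s0, s1, s2}
read 2: {s0, s1, s4}
read 2: {s0, s1, s4}
read 1: {s0, s1, s2}
read 2: {s0, s1, s4}
read 2: {s0, s1, s4}
read 0: {s0, s1, s3, s4}
Final reachable set {s0, s1, s3, s4} has 4 states.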